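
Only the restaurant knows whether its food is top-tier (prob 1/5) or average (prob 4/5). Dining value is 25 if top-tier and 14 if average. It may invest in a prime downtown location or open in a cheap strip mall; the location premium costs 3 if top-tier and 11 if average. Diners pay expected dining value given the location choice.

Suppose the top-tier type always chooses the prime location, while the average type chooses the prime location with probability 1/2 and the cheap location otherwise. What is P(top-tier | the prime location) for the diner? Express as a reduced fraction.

P(the prime location) = (1/5)·1 + (4/5)·(1/2) = 3/5.
By Bayes' rule, P(top-tier | the prime location) = (1/5) / (3/5) = 1/3.

1/3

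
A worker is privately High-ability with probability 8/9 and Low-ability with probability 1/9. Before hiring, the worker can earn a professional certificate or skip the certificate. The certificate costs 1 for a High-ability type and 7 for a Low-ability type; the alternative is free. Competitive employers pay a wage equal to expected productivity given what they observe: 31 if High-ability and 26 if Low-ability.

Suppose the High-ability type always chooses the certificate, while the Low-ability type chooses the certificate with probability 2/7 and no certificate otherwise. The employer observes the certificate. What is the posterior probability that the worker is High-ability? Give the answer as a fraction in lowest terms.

P(the certificate) = (8/9)·1 + (1/9)·(2/7) = 58/63.
By Bayes' rule, P(High-ability | the certificate) = (8/9) / (58/63) = 28/29.

28/29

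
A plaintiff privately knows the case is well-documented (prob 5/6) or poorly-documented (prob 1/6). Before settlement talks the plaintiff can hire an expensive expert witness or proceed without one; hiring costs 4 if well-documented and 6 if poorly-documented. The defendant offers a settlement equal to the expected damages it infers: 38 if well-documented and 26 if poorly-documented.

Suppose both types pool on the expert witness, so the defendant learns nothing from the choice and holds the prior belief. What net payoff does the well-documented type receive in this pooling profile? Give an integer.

32

Pooled settlement = 5/6·38 + 1/6·26 = 36.
well-documented pays cost 4 for the expert witness, so net payoff = 36 − 4 = 32.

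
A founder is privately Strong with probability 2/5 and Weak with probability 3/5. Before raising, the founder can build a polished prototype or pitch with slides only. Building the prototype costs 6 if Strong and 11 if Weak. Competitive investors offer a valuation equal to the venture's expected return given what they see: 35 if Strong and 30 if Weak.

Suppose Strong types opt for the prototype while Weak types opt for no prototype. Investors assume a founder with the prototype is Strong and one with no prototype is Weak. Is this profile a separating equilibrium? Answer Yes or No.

Under these beliefs, the prototype earns valuation 35 and no prototype earns valuation 30.
Strong: the prototype nets 35 − 6 = 29; no prototype nets 30. Strong would deviate to no prototype.
Weak: the prototype nets 35 − 11 = 24; no prototype nets 30. Weak prefers no prototype.
Strong has a profitable deviation, so the profile is not an equilibrium.

No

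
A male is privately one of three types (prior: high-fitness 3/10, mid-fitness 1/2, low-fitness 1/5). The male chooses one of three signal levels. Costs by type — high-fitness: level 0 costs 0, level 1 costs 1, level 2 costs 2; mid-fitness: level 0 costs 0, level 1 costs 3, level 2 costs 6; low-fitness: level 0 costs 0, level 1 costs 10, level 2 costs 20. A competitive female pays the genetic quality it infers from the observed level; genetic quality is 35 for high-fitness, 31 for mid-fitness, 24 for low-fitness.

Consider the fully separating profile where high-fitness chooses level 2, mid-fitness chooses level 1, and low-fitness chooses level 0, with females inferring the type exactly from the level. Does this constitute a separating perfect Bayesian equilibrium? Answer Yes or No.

No

Separating mating payoffs: level 2 → 35, level 1 → 31, level 0 → 24.
high-fitness (assigned level 2): level 0: 24 − 0 = 24; level 1: 31 − 1 = 30; level 2: 35 − 2 = 33. high-fitness stays.
mid-fitness (assigned level 1): level 0: 24 − 0 = 24; level 1: 31 − 3 = 28; level 2: 35 − 6 = 29. mid-fitness prefers level 2.
low-fitness (assigned level 0): level 0: 24 − 0 = 24; level 1: 31 − 10 = 21; level 2: 35 − 20 = 15. low-fitness stays.
At least one type deviates; the separating profile fails.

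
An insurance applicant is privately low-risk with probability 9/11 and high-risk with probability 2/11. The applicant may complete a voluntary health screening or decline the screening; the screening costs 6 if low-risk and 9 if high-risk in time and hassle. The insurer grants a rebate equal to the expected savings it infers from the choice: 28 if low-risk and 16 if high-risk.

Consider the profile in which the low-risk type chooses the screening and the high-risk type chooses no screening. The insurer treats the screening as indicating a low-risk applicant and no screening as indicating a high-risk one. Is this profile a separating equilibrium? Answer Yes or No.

Under these beliefs, the screening earns rebate 28 and no screening earns rebate 16.
low-risk: the screening nets 28 − 6 = 22; no screening nets 16. low-risk prefers the screening.
high-risk: the screening nets 28 − 9 = 19; no screening nets 16. high-risk would deviate to the screening.
high-risk has a profitable deviation, so the profile is not an equilibrium.

No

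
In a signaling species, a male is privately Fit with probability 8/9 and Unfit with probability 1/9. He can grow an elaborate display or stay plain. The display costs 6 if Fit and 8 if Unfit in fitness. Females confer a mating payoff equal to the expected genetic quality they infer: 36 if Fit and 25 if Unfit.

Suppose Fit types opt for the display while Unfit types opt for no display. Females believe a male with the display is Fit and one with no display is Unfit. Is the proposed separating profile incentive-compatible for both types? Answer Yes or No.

No

Under these beliefs, the display earns mating payoff 36 and no display earns mating payoff 25.
Fit: the display nets 36 − 6 = 30; no display nets 25. Fit prefers the display.
Unfit: the display nets 36 − 8 = 28; no display nets 25. Unfit would deviate to the display.
Unfit has a profitable deviation, so the profile is not an equilibrium.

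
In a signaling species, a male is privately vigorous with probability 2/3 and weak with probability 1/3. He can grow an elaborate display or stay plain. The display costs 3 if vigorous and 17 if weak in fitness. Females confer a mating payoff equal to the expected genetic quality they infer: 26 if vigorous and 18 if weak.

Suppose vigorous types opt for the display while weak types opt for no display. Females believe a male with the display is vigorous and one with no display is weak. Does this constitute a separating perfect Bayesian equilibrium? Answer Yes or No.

Yes

Under these beliefs, the display earns mating payoff 26 and no display earns mating payoff 18.
vigorous: the display nets 26 − 3 = 23; no display nets 18. vigorous prefers the display.
weak: the display nets 26 − 17 = 9; no display nets 18. weak prefers no display.
Neither type deviates, so the separating profile is an equilibrium.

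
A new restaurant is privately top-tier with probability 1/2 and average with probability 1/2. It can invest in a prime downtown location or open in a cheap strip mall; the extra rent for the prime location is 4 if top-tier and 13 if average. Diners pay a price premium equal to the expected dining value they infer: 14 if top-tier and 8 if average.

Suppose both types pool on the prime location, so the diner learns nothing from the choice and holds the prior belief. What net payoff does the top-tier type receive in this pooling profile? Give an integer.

7

Pooled price premium = 1/2·14 + 1/2·8 = 11.
top-tier pays cost 4 for the prime location, so net payoff = 11 − 4 = 7.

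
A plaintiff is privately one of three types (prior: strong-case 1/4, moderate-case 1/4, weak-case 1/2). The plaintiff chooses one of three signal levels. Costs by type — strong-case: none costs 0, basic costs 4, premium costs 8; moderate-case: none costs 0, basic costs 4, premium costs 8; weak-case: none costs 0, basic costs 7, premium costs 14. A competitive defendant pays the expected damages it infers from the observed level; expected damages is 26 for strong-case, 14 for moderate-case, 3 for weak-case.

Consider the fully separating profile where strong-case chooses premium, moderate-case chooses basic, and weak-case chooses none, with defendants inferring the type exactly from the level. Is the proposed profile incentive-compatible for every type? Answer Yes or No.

Separating settlements: premium → 26, basic → 14, none → 3.
strong-case (assigned premium): none: 3 − 0 = 3; basic: 14 − 4 = 10; premium: 26 − 8 = 18. strong-case stays.
moderate-case (assigned basic): none: 3 − 0 = 3; basic: 14 − 4 = 10; premium: 26 − 8 = 18. moderate-case prefers premium.
weak-case (assigned none): none: 3 − 0 = 3; basic: 14 − 7 = 7; premium: 26 − 14 = 12. weak-case prefers premium.
At least one type deviates; the separating profile fails.

No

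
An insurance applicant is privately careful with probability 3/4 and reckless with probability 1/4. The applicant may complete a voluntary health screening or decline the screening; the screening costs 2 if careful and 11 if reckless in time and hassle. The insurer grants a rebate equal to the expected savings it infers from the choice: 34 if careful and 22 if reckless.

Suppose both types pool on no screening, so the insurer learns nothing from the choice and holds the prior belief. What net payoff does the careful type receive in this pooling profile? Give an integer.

31

Pooled rebate = 3/4·34 + 1/4·22 = 31.
careful pays no cost for no screening, so net payoff = 31.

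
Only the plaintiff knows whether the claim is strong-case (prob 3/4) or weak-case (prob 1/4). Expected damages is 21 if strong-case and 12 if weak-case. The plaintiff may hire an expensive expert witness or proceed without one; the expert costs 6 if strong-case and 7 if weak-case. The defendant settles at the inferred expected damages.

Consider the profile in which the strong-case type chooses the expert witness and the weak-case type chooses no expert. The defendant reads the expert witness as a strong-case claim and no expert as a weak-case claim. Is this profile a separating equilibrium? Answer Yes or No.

No

Under these beliefs, the expert witness earns settlement 21 and no expert earns settlement 12.
strong-case: the expert witness nets 21 − 6 = 15; no expert nets 12. strong-case prefers the expert witness.
weak-case: the expert witness nets 21 − 7 = 14; no expert nets 12. weak-case would deviate to the expert witness.
weak-case has a profitable deviation, so the profile is not an equilibrium.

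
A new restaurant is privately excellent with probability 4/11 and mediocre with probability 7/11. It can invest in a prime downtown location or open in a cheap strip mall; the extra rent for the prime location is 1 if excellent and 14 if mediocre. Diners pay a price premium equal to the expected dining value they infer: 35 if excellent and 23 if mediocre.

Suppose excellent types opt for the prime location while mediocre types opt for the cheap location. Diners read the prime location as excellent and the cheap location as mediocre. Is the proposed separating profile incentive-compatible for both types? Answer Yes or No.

Under these beliefs, the prime location earns price premium 35 and the cheap location earns price premium 23.
excellent: the prime location nets 35 − 1 = 34; the cheap location nets 23. excellent prefers the prime location.
mediocre: the prime location nets 35 − 14 = 21; the cheap location nets 23. mediocre prefers the cheap location.
Neither type deviates, so the separating profile is an equilibrium.

Yes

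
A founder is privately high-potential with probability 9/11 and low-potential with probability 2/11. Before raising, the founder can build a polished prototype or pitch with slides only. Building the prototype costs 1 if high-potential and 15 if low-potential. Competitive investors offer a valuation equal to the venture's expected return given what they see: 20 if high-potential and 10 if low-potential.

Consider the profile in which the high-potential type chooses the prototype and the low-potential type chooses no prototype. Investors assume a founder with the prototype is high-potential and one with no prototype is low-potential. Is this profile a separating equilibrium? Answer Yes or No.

Yes

Under these beliefs, the prototype earns valuation 20 and no prototype earns valuation 10.
high-potential: the prototype nets 20 − 1 = 19; no prototype nets 10. high-potential prefers the prototype.
low-potential: the prototype nets 20 − 15 = 5; no prototype nets 10. low-potential prefers no prototype.
Neither type deviates, so the separating profile is an equilibrium.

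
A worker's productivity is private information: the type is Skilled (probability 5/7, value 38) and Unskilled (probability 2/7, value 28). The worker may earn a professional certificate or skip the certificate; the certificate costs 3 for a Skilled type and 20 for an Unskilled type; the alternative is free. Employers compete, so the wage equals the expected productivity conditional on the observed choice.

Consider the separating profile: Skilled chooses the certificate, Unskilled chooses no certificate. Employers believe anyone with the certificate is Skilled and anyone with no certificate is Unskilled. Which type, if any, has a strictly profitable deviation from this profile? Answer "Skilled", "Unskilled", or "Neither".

Neither

The certificate pays 38; no certificate pays 28.
Skilled: assigned the certificate, nets 38 − 3 = 35; deviating to no certificate nets 28.
Unskilled: assigned no certificate, nets 28; deviating to the certificate nets 38 − 20 = 18.
Both types strictly prefer their assigned action; no profitable deviation.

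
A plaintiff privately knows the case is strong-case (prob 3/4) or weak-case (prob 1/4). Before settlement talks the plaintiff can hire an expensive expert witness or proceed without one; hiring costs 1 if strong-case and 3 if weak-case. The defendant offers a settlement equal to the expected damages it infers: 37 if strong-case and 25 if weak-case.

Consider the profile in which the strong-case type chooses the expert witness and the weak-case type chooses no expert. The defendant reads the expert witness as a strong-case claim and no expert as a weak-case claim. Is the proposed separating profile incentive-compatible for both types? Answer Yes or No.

No

Under these beliefs, the expert witness earns settlement 37 and no expert earns settlement 25.
strong-case: the expert witness nets 37 − 1 = 36; no expert nets 25. strong-case prefers the expert witness.
weak-case: the expert witness nets 37 − 3 = 34; no expert nets 25. weak-case would deviate to the expert witness.
weak-case has a profitable deviation, so the profile is not an equilibrium.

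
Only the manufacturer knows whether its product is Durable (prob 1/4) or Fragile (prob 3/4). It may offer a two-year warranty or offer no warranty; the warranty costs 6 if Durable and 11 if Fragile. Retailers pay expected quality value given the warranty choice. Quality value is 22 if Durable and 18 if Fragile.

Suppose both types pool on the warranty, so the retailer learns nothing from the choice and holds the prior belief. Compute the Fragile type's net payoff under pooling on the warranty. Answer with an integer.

Pooled price = 1/4·22 + 3/4·18 = 19.
Fragile pays cost 11 for the warranty, so net payoff = 19 − 11 = 8.

8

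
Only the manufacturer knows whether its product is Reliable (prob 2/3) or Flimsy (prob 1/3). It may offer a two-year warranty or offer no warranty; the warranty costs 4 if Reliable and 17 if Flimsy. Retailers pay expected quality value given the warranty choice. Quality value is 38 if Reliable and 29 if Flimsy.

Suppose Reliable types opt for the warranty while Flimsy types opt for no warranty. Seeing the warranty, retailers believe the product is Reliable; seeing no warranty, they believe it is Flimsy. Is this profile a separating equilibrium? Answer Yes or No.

Under these beliefs, the warranty earns price 38 and no warranty earns price 29.
Reliable: the warranty nets 38 − 4 = 34; no warranty nets 29. Reliable prefers the warranty.
Flimsy: the warranty nets 38 − 17 = 21; no warranty nets 29. Flimsy prefers no warranty.
Neither type deviates, so the separating profile is an equilibrium.

Yes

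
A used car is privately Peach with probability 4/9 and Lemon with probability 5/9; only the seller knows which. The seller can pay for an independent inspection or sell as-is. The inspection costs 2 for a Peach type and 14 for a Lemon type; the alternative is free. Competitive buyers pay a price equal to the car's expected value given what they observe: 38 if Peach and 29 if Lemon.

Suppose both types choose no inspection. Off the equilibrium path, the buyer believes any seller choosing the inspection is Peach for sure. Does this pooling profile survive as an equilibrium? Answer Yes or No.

No

On path, the buyer holds the prior and pays 4/9·38 + 5/9·29 = 33. Off path (the inspection), believing Peach, it pays 38.
Peach: no inspection nets 33; the inspection nets 38 − 2 = 36. Peach would deviate.
Lemon: no inspection nets 33; the inspection nets 38 − 14 = 24. Lemon stays.
A type deviates, so pooling fails.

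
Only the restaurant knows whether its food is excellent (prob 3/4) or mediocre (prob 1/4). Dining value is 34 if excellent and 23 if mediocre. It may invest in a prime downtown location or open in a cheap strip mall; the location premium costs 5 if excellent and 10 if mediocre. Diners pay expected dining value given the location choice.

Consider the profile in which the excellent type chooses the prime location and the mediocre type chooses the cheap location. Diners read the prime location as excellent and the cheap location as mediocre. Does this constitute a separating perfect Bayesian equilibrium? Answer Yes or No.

Under these beliefs, the prime location earns price premium 34 and the cheap location earns price premium 23.
excellent: the prime location nets 34 − 5 = 29; the cheap location nets 23. excellent prefers the prime location.
mediocre: the prime location nets 34 − 10 = 24; the cheap location nets 23. mediocre would deviate to the prime location.
mediocre has a profitable deviation, so the profile is not an equilibrium.

No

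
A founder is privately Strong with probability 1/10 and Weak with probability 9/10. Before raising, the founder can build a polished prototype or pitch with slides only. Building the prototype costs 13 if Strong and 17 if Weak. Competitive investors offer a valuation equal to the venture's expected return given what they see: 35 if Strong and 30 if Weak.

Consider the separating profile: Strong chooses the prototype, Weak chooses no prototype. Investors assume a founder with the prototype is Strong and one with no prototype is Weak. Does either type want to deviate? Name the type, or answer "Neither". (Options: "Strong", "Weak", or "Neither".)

The prototype pays 35; no prototype pays 30.
Strong: assigned the prototype, nets 35 − 13 = 22; deviating to no prototype nets 30.
Weak: assigned no prototype, nets 30; deviating to the prototype nets 35 − 17 = 18.
The Strong type gains 8 by deviating.

Strong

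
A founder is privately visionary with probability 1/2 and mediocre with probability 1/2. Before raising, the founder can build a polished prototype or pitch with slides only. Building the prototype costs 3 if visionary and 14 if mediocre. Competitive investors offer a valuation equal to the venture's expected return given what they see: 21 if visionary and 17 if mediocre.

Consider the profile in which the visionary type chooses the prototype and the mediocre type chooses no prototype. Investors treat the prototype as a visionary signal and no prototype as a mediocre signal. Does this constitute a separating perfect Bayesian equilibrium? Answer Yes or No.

Yes

Under these beliefs, the prototype earns valuation 21 and no prototype earns valuation 17.
visionary: the prototype nets 21 − 3 = 18; no prototype nets 17. visionary prefers the prototype.
mediocre: the prototype nets 21 − 14 = 7; no prototype nets 17. mediocre prefers no prototype.
Neither type deviates, so the separating profile is an equilibrium.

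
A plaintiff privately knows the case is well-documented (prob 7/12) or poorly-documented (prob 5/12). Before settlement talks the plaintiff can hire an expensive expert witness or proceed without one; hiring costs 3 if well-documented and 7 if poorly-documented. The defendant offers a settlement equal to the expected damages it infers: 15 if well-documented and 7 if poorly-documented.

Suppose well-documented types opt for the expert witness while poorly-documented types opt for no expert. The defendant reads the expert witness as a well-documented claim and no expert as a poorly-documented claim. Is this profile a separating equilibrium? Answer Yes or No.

Under these beliefs, the expert witness earns settlement 15 and no expert earns settlement 7.
well-documented: the expert witness nets 15 − 3 = 12; no expert nets 7. well-documented prefers the expert witness.
poorly-documented: the expert witness nets 15 − 7 = 8; no expert nets 7. poorly-documented would deviate to the expert witness.
poorly-documented has a profitable deviation, so the profile is not an equilibrium.

No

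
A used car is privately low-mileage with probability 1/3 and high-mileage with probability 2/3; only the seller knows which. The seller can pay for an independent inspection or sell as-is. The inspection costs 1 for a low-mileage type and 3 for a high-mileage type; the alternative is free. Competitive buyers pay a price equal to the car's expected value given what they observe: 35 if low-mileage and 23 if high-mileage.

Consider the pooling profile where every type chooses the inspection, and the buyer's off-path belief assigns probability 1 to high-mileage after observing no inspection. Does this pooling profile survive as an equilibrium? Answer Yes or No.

Yes

On path, the buyer holds the prior and pays 1/3·35 + 2/3·23 = 27. Off path (no inspection), believing high-mileage, it pays 23.
low-mileage: the inspection nets 27 − 1 = 26; no inspection nets 23. low-mileage stays.
high-mileage: the inspection nets 27 − 3 = 24; no inspection nets 23. high-mileage stays.
No type deviates, so pooling is sustained.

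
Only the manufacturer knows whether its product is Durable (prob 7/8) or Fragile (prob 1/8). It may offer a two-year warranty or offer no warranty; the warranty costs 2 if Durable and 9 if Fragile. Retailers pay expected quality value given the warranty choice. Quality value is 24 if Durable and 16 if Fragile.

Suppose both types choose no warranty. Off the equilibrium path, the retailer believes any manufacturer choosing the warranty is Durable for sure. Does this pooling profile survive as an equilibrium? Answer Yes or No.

Yes

On path, the retailer holds the prior and pays 7/8·24 + 1/8·16 = 23. Off path (the warranty), believing Durable, it pays 24.
Durable: no warranty nets 23; the warranty nets 24 − 2 = 22. Durable stays.
Fragile: no warranty nets 23; the warranty nets 24 − 9 = 15. Fragile stays.
No type deviates, so pooling is sustained.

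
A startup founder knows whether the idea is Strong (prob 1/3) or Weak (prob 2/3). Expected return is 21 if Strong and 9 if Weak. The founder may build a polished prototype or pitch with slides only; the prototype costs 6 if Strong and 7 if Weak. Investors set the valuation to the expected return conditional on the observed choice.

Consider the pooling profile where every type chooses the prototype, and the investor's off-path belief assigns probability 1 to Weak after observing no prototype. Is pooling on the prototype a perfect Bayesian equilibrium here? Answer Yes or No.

No

On path, the investor holds the prior and pays 1/3·21 + 2/3·9 = 13. Off path (no prototype), believing Weak, it pays 9.
Strong: the prototype nets 13 − 6 = 7; no prototype nets 9. Strong would deviate.
Weak: the prototype nets 13 − 7 = 6; no prototype nets 9. Weak would deviate.
A type deviates, so pooling fails.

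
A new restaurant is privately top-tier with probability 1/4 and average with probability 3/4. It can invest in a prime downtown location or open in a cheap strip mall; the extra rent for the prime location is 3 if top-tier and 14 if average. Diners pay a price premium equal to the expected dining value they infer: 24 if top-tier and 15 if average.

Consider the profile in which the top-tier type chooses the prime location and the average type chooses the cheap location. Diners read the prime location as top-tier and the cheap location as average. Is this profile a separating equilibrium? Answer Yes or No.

Yes

Under these beliefs, the prime location earns price premium 24 and the cheap location earns price premium 15.
top-tier: the prime location nets 24 − 3 = 21; the cheap location nets 15. top-tier prefers the prime location.
average: the prime location nets 24 − 14 = 10; the cheap location nets 15. average prefers the cheap location.
Neither type deviates, so the separating profile is an equilibrium.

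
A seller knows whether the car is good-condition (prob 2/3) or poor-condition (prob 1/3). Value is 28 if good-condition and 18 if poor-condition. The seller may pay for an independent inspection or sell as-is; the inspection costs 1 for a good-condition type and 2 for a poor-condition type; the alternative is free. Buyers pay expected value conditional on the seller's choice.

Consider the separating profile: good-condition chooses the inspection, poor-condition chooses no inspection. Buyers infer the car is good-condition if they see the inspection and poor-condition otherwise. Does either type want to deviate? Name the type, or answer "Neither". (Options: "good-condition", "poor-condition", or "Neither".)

The inspection pays 28; no inspection pays 18.
good-condition: assigned the inspection, nets 28 − 1 = 27; deviating to no inspection nets 18.
poor-condition: assigned no inspection, nets 18; deviating to the inspection nets 28 − 2 = 26.
The poor-condition type gains 8 by deviating.

poor-condition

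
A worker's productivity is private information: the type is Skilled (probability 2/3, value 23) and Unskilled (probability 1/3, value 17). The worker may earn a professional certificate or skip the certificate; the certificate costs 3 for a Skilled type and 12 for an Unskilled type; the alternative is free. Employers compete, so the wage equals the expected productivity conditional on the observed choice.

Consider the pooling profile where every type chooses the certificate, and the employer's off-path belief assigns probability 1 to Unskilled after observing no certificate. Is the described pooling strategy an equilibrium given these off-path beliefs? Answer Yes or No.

No

On path, the employer holds the prior and pays 2/3·23 + 1/3·17 = 21. Off path (no certificate), believing Unskilled, it pays 17.
Skilled: the certificate nets 21 − 3 = 18; no certificate nets 17. Skilled stays.
Unskilled: the certificate nets 21 − 12 = 9; no certificate nets 17. Unskilled would deviate.
A type deviates, so pooling fails.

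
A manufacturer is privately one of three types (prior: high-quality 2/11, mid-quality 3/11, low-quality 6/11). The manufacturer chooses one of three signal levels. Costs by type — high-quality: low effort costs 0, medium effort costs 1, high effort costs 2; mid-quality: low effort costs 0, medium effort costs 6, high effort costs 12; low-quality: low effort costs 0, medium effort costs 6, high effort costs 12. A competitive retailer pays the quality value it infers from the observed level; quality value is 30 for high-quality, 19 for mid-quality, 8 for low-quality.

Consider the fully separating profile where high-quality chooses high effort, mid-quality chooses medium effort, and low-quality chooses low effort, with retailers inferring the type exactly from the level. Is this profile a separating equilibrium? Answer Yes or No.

No

Separating prices: high effort → 30, medium effort → 19, low effort → 8.
high-quality (assigned high effort): low effort: 8 − 0 = 8; medium effort: 19 − 1 = 18; high effort: 30 − 2 = 28. high-quality stays.
mid-quality (assigned medium effort): low effort: 8 − 0 = 8; medium effort: 19 − 6 = 13; high effort: 30 − 12 = 18. mid-quality prefers high effort.
low-quality (assigned low effort): low effort: 8 − 0 = 8; medium effort: 19 − 6 = 13; high effort: 30 − 12 = 18. low-quality prefers high effort.
At least one type deviates; the separating profile fails.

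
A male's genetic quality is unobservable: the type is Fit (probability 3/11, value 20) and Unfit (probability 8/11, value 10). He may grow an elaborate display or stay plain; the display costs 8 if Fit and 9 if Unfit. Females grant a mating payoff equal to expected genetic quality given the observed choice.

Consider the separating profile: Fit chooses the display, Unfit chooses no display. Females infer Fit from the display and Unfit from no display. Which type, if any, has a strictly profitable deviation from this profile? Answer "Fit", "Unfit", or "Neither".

Unfit

The display pays 20; no display pays 10.
Fit: assigned the display, nets 20 − 8 = 12; deviating to no display nets 10.
Unfit: assigned no display, nets 10; deviating to the display nets 20 − 9 = 11.
The Unfit type gains 1 by deviating.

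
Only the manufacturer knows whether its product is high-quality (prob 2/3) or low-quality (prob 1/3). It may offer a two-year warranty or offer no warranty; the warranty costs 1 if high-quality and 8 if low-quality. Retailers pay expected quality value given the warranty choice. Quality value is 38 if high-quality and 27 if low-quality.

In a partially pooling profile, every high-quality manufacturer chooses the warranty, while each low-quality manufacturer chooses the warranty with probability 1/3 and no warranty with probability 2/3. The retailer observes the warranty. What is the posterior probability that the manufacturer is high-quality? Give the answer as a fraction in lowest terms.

6/7

P(the warranty) = (2/3)·1 + (1/3)·(1/3) = 7/9.
By Bayes' rule, P(high-quality | the warranty) = (2/3) / (7/9) = 6/7.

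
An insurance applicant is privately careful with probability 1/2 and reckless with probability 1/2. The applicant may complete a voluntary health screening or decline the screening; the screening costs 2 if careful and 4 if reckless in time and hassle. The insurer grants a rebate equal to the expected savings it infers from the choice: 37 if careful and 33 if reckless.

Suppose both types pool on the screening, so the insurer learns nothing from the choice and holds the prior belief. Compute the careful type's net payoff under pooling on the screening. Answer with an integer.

Pooled rebate = 1/2·37 + 1/2·33 = 35.
careful pays cost 2 for the screening, so net payoff = 35 − 2 = 33.

33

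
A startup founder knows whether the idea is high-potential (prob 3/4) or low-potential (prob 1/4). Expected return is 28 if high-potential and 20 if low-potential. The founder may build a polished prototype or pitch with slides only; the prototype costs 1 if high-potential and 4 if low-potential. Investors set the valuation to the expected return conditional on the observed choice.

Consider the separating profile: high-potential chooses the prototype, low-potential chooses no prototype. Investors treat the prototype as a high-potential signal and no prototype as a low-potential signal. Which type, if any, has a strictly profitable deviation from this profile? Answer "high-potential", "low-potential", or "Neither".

The prototype pays 28; no prototype pays 20.
high-potential: assigned the prototype, nets 28 − 1 = 27; deviating to no prototype nets 20.
low-potential: assigned no prototype, nets 20; deviating to the prototype nets 28 − 4 = 24.
The low-potential type gains 4 by deviating.

low-potential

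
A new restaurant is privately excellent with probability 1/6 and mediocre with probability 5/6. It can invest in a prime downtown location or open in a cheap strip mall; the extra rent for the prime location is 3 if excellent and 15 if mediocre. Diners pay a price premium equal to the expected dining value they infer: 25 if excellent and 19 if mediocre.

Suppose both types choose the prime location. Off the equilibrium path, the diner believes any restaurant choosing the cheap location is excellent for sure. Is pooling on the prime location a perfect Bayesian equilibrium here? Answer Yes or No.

On path, the diner holds the prior and pays 1/6·25 + 5/6·19 = 20. Off path (the cheap location), believing excellent, it pays 25.
excellent: the prime location nets 20 − 3 = 17; the cheap location nets 25. excellent would deviate.
mediocre: the prime location nets 20 − 15 = 5; the cheap location nets 25. mediocre would deviate.
A type deviates, so pooling fails.

No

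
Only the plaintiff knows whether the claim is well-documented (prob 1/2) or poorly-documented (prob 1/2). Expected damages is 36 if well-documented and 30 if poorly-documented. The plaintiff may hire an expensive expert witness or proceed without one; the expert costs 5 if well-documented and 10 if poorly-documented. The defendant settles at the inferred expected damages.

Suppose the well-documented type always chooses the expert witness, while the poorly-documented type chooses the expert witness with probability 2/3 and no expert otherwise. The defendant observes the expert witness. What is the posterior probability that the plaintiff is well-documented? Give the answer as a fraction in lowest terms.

P(the expert witness) = (1/2)·1 + (1/2)·(2/3) = 5/6.
By Bayes' rule, P(well-documented | the expert witness) = (1/2) / (5/6) = 3/5.

3/5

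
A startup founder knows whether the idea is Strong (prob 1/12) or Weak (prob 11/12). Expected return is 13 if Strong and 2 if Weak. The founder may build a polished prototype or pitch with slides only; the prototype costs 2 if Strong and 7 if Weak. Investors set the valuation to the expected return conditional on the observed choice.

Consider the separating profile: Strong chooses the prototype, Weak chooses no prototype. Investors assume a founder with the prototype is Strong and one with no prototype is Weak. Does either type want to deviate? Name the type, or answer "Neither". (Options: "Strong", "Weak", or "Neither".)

Weak

The prototype pays 13; no prototype pays 2.
Strong: assigned the prototype, nets 13 − 2 = 11; deviating to no prototype nets 2.
Weak: assigned no prototype, nets 2; deviating to the prototype nets 13 − 7 = 6.
The Weak type gains 4 by deviating.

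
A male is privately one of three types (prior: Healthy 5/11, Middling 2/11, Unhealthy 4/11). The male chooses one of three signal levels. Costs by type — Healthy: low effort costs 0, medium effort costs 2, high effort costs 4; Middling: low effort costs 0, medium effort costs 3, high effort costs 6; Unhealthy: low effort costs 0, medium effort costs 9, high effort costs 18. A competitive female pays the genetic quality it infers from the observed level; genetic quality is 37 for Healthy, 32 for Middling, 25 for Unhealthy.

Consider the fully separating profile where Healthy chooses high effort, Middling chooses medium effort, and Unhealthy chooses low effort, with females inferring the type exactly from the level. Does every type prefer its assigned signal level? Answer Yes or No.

Separating mating payoffs: high effort → 37, medium effort → 32, low effort → 25.
Healthy (assigned high effort): low effort: 25 − 0 = 25; medium effort: 32 − 2 = 30; high effort: 37 − 4 = 33. Healthy stays.
Middling (assigned medium effort): low effort: 25 − 0 = 25; medium effort: 32 − 3 = 29; high effort: 37 − 6 = 31. Middling prefers high effort.
Unhealthy (assigned low effort): low effort: 25 − 0 = 25; medium effort: 32 − 9 = 23; high effort: 37 − 18 = 19. Unhealthy stays.
At least one type deviates; the separating profile fails.

No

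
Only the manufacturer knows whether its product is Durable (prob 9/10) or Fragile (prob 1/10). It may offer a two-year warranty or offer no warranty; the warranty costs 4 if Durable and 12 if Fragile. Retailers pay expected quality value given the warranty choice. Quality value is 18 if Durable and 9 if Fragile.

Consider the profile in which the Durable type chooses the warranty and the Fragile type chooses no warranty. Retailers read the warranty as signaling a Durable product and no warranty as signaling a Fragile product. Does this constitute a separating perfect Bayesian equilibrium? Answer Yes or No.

Yes

Under these beliefs, the warranty earns price 18 and no warranty earns price 9.
Durable: the warranty nets 18 − 4 = 14; no warranty nets 9. Durable prefers the warranty.
Fragile: the warranty nets 18 − 12 = 6; no warranty nets 9. Fragile prefers no warranty.
Neither type deviates, so the separating profile is an equilibrium.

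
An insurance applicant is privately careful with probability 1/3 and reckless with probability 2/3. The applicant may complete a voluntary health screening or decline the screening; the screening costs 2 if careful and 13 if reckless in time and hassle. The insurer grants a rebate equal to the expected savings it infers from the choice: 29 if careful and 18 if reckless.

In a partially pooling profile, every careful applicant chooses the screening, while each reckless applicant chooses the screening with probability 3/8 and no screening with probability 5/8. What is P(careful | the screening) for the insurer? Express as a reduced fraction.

4/7

P(the screening) = (1/3)·1 + (2/3)·(3/8) = 7/12.
By Bayes' rule, P(careful | the screening) = (1/3) / (7/12) = 4/7.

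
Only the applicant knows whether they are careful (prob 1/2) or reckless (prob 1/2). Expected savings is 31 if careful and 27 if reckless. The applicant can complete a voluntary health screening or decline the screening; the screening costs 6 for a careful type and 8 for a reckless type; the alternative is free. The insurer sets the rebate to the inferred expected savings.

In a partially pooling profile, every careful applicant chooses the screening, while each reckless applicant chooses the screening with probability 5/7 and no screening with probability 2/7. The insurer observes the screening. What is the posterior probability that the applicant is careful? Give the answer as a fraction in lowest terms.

P(the screening) = (1/2)·1 + (1/2)·(5/7) = 6/7.
By Bayes' rule, P(careful | the screening) = (1/2) / (6/7) = 7/12.

7/12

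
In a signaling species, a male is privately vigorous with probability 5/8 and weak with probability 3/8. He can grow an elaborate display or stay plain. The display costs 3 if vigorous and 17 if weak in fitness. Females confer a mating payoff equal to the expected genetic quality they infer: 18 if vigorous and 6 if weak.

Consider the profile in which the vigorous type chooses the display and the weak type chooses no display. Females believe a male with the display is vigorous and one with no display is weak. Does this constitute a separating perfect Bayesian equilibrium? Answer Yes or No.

Under these beliefs, the display earns mating payoff 18 and no display earns mating payoff 6.
vigorous: the display nets 18 − 3 = 15; no display nets 6. vigorous prefers the display.
weak: the display nets 18 − 17 = 1; no display nets 6. weak prefers no display.
Neither type deviates, so the separating profile is an equilibrium.

Yes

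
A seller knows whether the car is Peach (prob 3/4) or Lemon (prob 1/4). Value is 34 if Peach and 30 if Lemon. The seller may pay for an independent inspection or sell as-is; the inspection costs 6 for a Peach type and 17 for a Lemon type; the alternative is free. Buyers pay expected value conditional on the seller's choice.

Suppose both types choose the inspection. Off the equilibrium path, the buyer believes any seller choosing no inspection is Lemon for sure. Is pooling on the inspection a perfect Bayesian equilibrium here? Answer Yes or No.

No

On path, the buyer holds the prior and pays 3/4·34 + 1/4·30 = 33. Off path (no inspection), believing Lemon, it pays 30.
Peach: the inspection nets 33 − 6 = 27; no inspection nets 30. Peach would deviate.
Lemon: the inspection nets 33 − 17 = 16; no inspection nets 30. Lemon would deviate.
A type deviates, so pooling fails.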